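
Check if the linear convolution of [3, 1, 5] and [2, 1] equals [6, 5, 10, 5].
Recompute linear convolution of [3, 1, 5] and [2, 1]: y[0] = 3×2 = 6; y[1] = 3×1 + 1×2 = 5; y[2] = 1×1 + 5×2 = 11; y[3] = 5×1 = 5 → [6, 5, 11, 5]. Compare to given [6, 5, 10, 5]: they differ at index 2: given 10, correct 11, so answer: No

No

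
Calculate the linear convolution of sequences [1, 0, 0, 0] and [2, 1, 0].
y[0] = 1×2 = 2; y[1] = 1×1 + 0×2 = 1; y[2] = 1×0 + 0×1 + 0×2 = 0; y[3] = 0×0 + 0×1 + 0×2 = 0; y[4] = 0×0 + 0×1 = 0; y[5] = 0×0 = 0

[2, 1, 0, 0, 0, 0]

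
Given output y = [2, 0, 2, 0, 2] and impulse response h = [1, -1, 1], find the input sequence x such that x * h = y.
Deconvolve y=[2, 0, 2, 0, 2] by h=[1, -1, 1]. Since h[0]=1, solve forward: x[0] = y[0] / 1 = 2; x[1] = (y[1] - 2×-1) / 1 = 2; x[2] = (y[2] - 2×-1 - 2×1) / 1 = 2. So x = [2, 2, 2]. Check by forward convolution: y[0] = 2×1 = 2; y[1] = 2×-1 + 2×1 = 0; y[2] = 2×1 + 2×-1 + 2×1 = 2; y[3] = 2×1 + 2×-1 = 0; y[4] = 2×1 = 2

[2, 2, 2]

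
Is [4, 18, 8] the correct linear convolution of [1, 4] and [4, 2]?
Recompute linear convolution of [1, 4] and [4, 2]: y[0] = 1×4 = 4; y[1] = 1×2 + 4×4 = 18; y[2] = 4×2 = 8 → [4, 18, 8]. Given [4, 18, 8] matches, so answer: Yes

Yes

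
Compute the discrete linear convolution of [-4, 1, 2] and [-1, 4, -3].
y[0] = -4×-1 = 4; y[1] = -4×4 + 1×-1 = -17; y[2] = -4×-3 + 1×4 + 2×-1 = 14; y[3] = 1×-3 + 2×4 = 5; y[4] = 2×-3 = -6

[4, -17, 14, 5, -6]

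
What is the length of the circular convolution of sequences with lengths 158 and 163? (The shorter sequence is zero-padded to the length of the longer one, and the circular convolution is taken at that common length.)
Circular convolution (zero-padding the shorter input) has length max(m, n) = max(158, 163) = 163

163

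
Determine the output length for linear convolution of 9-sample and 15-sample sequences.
Linear/full convolution length: m + n - 1 = 9 + 15 - 1 = 23

23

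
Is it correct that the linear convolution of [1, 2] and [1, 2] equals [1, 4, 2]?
Recompute linear convolution of [1, 2] and [1, 2]: y[0] = 1×1 = 1; y[1] = 1×2 + 2×1 = 4; y[2] = 2×2 = 4 → [1, 4, 4]. Compare to given [1, 4, 2]: they differ at index 2: given 2, correct 4, so answer: No

No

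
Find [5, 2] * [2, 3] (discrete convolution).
y[0] = 5×2 = 10; y[1] = 5×3 + 2×2 = 19; y[2] = 2×3 = 6

[10, 19, 6]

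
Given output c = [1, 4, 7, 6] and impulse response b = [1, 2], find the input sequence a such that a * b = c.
Deconvolve c=[1, 4, 7, 6] by b=[1, 2]. Since b[0]=1, solve forward: a[0] = c[0] / 1 = 1; a[1] = (c[1] - 1×2) / 1 = 2; a[2] = (c[2] - 2×2) / 1 = 3. So a = [1, 2, 3]. Check by forward convolution: c[0] = 1×1 = 1; c[1] = 1×2 + 2×1 = 4; c[2] = 2×2 + 3×1 = 7; c[3] = 3×2 = 6

[1, 2, 3]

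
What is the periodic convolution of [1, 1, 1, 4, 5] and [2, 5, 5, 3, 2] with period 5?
Use y[k] = Σ_j u[j]·v[(k-j) mod 5]. y[0] = 1×2 + 1×2 + 1×3 + 4×5 + 5×5 = 52; y[1] = 1×5 + 1×2 + 1×2 + 4×3 + 5×5 = 46; y[2] = 1×5 + 1×5 + 1×2 + 4×2 + 5×3 = 35; y[3] = 1×3 + 1×5 + 1×5 + 4×2 + 5×2 = 31; y[4] = 1×2 + 1×3 + 1×5 + 4×5 + 5×2 = 40. Result: [52, 46, 35, 31, 40]

[52, 46, 35, 31, 40]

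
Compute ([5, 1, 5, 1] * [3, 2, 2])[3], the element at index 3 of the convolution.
Use y[k] = Σ_i a[i]·b[k-i] at k=3. y[3] = 1×2 + 5×2 + 1×3 = 15

15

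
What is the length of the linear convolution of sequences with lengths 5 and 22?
Linear/full convolution length: m + n - 1 = 5 + 22 - 1 = 26

26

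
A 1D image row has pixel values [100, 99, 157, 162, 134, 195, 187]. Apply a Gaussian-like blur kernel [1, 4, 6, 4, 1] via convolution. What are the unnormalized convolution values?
Convolve image row [100, 99, 157, 162, 134, 195, 187] with kernel [1, 4, 6, 4, 1]: y[0] = 100×1 = 100; y[1] = 100×4 + 99×1 = 499; y[2] = 100×6 + 99×4 + 157×1 = 1153; y[3] = 100×4 + 99×6 + 157×4 + 162×1 = 1784; y[4] = 100×1 + 99×4 + 157×6 + 162×4 + 134×1 = 2220; y[5] = 99×1 + 157×4 + 162×6 + 134×4 + 195×1 = 2430; y[6] = 157×1 + 162×4 + 134×6 + 195×4 + 187×1 = 2576; y[7] = 162×1 + 134×4 + 195×6 + 187×4 = 2616; y[8] = 134×1 + 195×4 + 187×6 = 2036; y[9] = 195×1 + 187×4 = 943; y[10] = 187×1 = 187 → [100, 499, 1153, 1784, 2220, 2430, 2576, 2616, 2036, 943, 187]. Normalization factor = sum(kernel) = 16.

[100, 499, 1153, 1784, 2220, 2430, 2576, 2616, 2036, 943, 187]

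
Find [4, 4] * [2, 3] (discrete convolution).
y[0] = 4×2 = 8; y[1] = 4×3 + 4×2 = 20; y[2] = 4×3 = 12

[8, 20, 12]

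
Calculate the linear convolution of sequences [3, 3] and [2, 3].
y[0] = 3×2 = 6; y[1] = 3×3 + 3×2 = 15; y[2] = 3×3 = 9

[6, 15, 9]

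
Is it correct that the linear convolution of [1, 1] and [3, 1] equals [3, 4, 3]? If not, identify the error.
Recompute linear convolution of [1, 1] and [3, 1]: y[0] = 1×3 = 3; y[1] = 1×1 + 1×3 = 4; y[2] = 1×1 = 1 → [3, 4, 1]. Compare to given [3, 4, 3]: they differ at index 2: given 3, correct 1, so answer: No

No. Error at index 2: given 3, correct 1.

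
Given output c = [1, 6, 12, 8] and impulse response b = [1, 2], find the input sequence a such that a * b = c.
Deconvolve c=[1, 6, 12, 8] by b=[1, 2]. Since b[0]=1, solve forward: a[0] = c[0] / 1 = 1; a[1] = (c[1] - 1×2) / 1 = 4; a[2] = (c[2] - 4×2) / 1 = 4. So a = [1, 4, 4]. Check by forward convolution: c[0] = 1×1 = 1; c[1] = 1×2 + 4×1 = 6; c[2] = 4×2 + 4×1 = 12; c[3] = 4×2 = 8

[1, 4, 4]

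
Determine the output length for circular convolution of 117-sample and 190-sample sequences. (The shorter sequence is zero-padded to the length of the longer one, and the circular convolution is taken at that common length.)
Circular convolution (zero-padding the shorter input) has length max(m, n) = max(117, 190) = 190

190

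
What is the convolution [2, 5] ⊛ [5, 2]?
y[0] = 2×5 = 10; y[1] = 2×2 + 5×5 = 29; y[2] = 5×2 = 10

[10, 29, 10]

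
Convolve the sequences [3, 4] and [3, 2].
y[0] = 3×3 = 9; y[1] = 3×2 + 4×3 = 18; y[2] = 4×2 = 8

[9, 18, 8]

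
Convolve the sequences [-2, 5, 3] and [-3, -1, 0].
y[0] = -2×-3 = 6; y[1] = -2×-1 + 5×-3 = -13; y[2] = -2×0 + 5×-1 + 3×-3 = -14; y[3] = 5×0 + 3×-1 = -3; y[4] = 3×0 = 0

[6, -13, -14, -3, 0]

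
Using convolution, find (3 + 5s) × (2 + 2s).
Ascending coefficients: a = [3, 5], b = [2, 2]. c[0] = 3×2 = 6; c[1] = 3×2 + 5×2 = 16; c[2] = 5×2 = 10. Result coefficients: [6, 16, 10] → 6 + 16s + 10s^2

6 + 16s + 10s^2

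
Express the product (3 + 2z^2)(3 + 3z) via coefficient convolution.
Ascending coefficients: a = [3, 0, 2], b = [3, 3]. c[0] = 3×3 = 9; c[1] = 3×3 + 0×3 = 9; c[2] = 0×3 + 2×3 = 6; c[3] = 2×3 = 6. Result coefficients: [9, 9, 6, 6] → 9 + 9z + 6z^2 + 6z^3

9 + 9z + 6z^2 + 6z^3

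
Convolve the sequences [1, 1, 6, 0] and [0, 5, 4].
y[0] = 1×0 = 0; y[1] = 1×5 + 1×0 = 5; y[2] = 1×4 + 1×5 + 6×0 = 9; y[3] = 1×4 + 6×5 + 0×0 = 34; y[4] = 6×4 + 0×5 = 24; y[5] = 0×4 = 0

[0, 5, 9, 34, 24, 0]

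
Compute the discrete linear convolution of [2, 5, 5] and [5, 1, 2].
y[0] = 2×5 = 10; y[1] = 2×1 + 5×5 = 27; y[2] = 2×2 + 5×1 + 5×5 = 34; y[3] = 5×2 + 5×1 = 15; y[4] = 5×2 = 10

[10, 27, 34, 15, 10]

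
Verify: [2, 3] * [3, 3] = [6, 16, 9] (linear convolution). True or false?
Recompute linear convolution of [2, 3] and [3, 3]: y[0] = 2×3 = 6; y[1] = 2×3 + 3×3 = 15; y[2] = 3×3 = 9 → [6, 15, 9]. Compare to given [6, 16, 9]: they differ at index 1: given 16, correct 15, so answer: No

No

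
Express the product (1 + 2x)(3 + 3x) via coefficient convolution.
Ascending coefficients: a = [1, 2], b = [3, 3]. c[0] = 1×3 = 3; c[1] = 1×3 + 2×3 = 9; c[2] = 2×3 = 6. Result coefficients: [3, 9, 6] → 3 + 9x + 6x^2

3 + 9x + 6x^2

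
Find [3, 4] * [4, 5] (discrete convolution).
y[0] = 3×4 = 12; y[1] = 3×5 + 4×4 = 31; y[2] = 4×5 = 20

[12, 31, 20]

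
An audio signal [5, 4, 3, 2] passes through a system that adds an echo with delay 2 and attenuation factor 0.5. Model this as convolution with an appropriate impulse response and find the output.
Direct-path + delayed-attenuated-path model → impulse response h = [1, 0, 0.5] (1 at lag 0, 0.5 at lag 2). Output y[n] = x[n] + 0.5·x[n - 2] (with x[n] = 0 outside 0..3): y[0] = 5 + 0.5×0 = 5; y[1] = 4 + 0.5×0 = 4; y[2] = 3 + 0.5×5 = 5.5; y[3] = 2 + 0.5×4 = 4.0; y[4] = 0 + 0.5×3 = 1.5; y[5] = 0 + 0.5×2 = 1.0. So y = [5, 4, 5.5, 4.0, 1.5, 1.0]

[5, 4, 5.5, 4.0, 1.5, 1.0]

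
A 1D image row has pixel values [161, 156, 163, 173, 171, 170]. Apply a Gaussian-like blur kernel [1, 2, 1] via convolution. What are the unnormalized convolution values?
Convolve image row [161, 156, 163, 173, 171, 170] with kernel [1, 2, 1]: y[0] = 161×1 = 161; y[1] = 161×2 + 156×1 = 478; y[2] = 161×1 + 156×2 + 163×1 = 636; y[3] = 156×1 + 163×2 + 173×1 = 655; y[4] = 163×1 + 173×2 + 171×1 = 680; y[5] = 173×1 + 171×2 + 170×1 = 685; y[6] = 171×1 + 170×2 = 511; y[7] = 170×1 = 170 → [161, 478, 636, 655, 680, 685, 511, 170]. Normalization factor = sum(kernel) = 4.

[161, 478, 636, 655, 680, 685, 511, 170]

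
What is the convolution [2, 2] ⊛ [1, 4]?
y[0] = 2×1 = 2; y[1] = 2×4 + 2×1 = 10; y[2] = 2×4 = 8

[2, 10, 8]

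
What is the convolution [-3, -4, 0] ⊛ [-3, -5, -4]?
y[0] = -3×-3 = 9; y[1] = -3×-5 + -4×-3 = 27; y[2] = -3×-4 + -4×-5 + 0×-3 = 32; y[3] = -4×-4 + 0×-5 = 16; y[4] = 0×-4 = 0

[9, 27, 32, 16, 0]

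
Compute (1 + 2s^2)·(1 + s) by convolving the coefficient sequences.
Ascending coefficients: a = [1, 0, 2], b = [1, 1]. c[0] = 1×1 = 1; c[1] = 1×1 + 0×1 = 1; c[2] = 0×1 + 2×1 = 2; c[3] = 2×1 = 2. Result coefficients: [1, 1, 2, 2] → 1 + s + 2s^2 + 2s^3

1 + s + 2s^2 + 2s^3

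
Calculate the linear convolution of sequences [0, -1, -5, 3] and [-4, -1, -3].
y[0] = 0×-4 = 0; y[1] = 0×-1 + -1×-4 = 4; y[2] = 0×-3 + -1×-1 + -5×-4 = 21; y[3] = -1×-3 + -5×-1 + 3×-4 = -4; y[4] = -5×-3 + 3×-1 = 12; y[5] = 3×-3 = -9

[0, 4, 21, -4, 12, -9]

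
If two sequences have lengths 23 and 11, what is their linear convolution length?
Linear/full convolution length: m + n - 1 = 23 + 11 - 1 = 33

33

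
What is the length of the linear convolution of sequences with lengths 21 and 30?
Linear/full convolution length: m + n - 1 = 21 + 30 - 1 = 50

50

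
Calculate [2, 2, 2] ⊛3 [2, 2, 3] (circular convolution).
Use y[k] = Σ_j u[j]·v[(k-j) mod 3]. y[0] = 2×2 + 2×3 + 2×2 = 14; y[1] = 2×2 + 2×2 + 2×3 = 14; y[2] = 2×3 + 2×2 + 2×2 = 14. Result: [14, 14, 14]

[14, 14, 14]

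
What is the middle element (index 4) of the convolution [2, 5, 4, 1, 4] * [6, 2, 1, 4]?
Use y[k] = Σ_i a[i]·b[k-i] at k=4. y[4] = 5×4 + 4×1 + 1×2 + 4×6 = 50

50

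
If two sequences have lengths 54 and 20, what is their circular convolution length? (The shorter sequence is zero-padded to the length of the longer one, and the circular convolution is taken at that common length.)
Circular convolution (zero-padding the shorter input) has length max(m, n) = max(54, 20) = 54

54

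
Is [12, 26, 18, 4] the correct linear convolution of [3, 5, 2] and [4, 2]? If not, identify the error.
Recompute linear convolution of [3, 5, 2] and [4, 2]: y[0] = 3×4 = 12; y[1] = 3×2 + 5×4 = 26; y[2] = 5×2 + 2×4 = 18; y[3] = 2×2 = 4 → [12, 26, 18, 4]. Given [12, 26, 18, 4] matches, so answer: Yes

Yes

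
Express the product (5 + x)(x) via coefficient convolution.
Ascending coefficients: a = [5, 1], b = [0, 1]. c[0] = 5×0 = 0; c[1] = 5×1 + 1×0 = 5; c[2] = 1×1 = 1. Result coefficients: [0, 5, 1] → 5x + x^2

5x + x^2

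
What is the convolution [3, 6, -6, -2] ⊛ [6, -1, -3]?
y[0] = 3×6 = 18; y[1] = 3×-1 + 6×6 = 33; y[2] = 3×-3 + 6×-1 + -6×6 = -51; y[3] = 6×-3 + -6×-1 + -2×6 = -24; y[4] = -6×-3 + -2×-1 = 20; y[5] = -2×-3 = 6

[18, 33, -51, -24, 20, 6]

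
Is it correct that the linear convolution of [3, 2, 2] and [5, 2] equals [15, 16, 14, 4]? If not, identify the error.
Recompute linear convolution of [3, 2, 2] and [5, 2]: y[0] = 3×5 = 15; y[1] = 3×2 + 2×5 = 16; y[2] = 2×2 + 2×5 = 14; y[3] = 2×2 = 4 → [15, 16, 14, 4]. Given [15, 16, 14, 4] matches, so answer: Yes

Yes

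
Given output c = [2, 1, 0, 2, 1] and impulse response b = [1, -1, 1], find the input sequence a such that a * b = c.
Deconvolve c=[2, 1, 0, 2, 1] by b=[1, -1, 1]. Since b[0]=1, solve forward: a[0] = c[0] / 1 = 2; a[1] = (c[1] - 2×-1) / 1 = 3; a[2] = (c[2] - 3×-1 - 2×1) / 1 = 1. So a = [2, 3, 1]. Check by forward convolution: c[0] = 2×1 = 2; c[1] = 2×-1 + 3×1 = 1; c[2] = 2×1 + 3×-1 + 1×1 = 0; c[3] = 3×1 + 1×-1 = 2; c[4] = 1×1 = 1

[2, 3, 1]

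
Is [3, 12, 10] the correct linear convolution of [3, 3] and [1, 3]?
Recompute linear convolution of [3, 3] and [1, 3]: y[0] = 3×1 = 3; y[1] = 3×3 + 3×1 = 12; y[2] = 3×3 = 9 → [3, 12, 9]. Compare to given [3, 12, 10]: they differ at index 2: given 10, correct 9, so answer: No

No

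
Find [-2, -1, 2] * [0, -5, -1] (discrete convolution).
y[0] = -2×0 = 0; y[1] = -2×-5 + -1×0 = 10; y[2] = -2×-1 + -1×-5 + 2×0 = 7; y[3] = -1×-1 + 2×-5 = -9; y[4] = 2×-1 = -2

[0, 10, 7, -9, -2]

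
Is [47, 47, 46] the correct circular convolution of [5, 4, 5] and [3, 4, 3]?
Recompute circular convolution of [5, 4, 5] and [3, 4, 3]: y[0] = 5×3 + 4×3 + 5×4 = 47; y[1] = 5×4 + 4×3 + 5×3 = 47; y[2] = 5×3 + 4×4 + 5×3 = 46 → [47, 47, 46]. Given [47, 47, 46] matches, so answer: Yes

Yes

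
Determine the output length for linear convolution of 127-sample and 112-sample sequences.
Linear/full convolution length: m + n - 1 = 127 + 112 - 1 = 238

238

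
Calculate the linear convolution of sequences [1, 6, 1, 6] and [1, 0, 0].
y[0] = 1×1 = 1; y[1] = 1×0 + 6×1 = 6; y[2] = 1×0 + 6×0 + 1×1 = 1; y[3] = 6×0 + 1×0 + 6×1 = 6; y[4] = 1×0 + 6×0 = 0; y[5] = 6×0 = 0

[1, 6, 1, 6, 0, 0]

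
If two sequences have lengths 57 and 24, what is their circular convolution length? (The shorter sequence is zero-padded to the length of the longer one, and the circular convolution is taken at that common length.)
Circular convolution (zero-padding the shorter input) has length max(m, n) = max(57, 24) = 57

57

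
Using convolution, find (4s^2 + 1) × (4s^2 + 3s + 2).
Ascending coefficients: a = [1, 0, 4], b = [2, 3, 4]. c[0] = 1×2 = 2; c[1] = 1×3 + 0×2 = 3; c[2] = 1×4 + 0×3 + 4×2 = 12; c[3] = 0×4 + 4×3 = 12; c[4] = 4×4 = 16. Result coefficients: [2, 3, 12, 12, 16] → 16s^4 + 12s^3 + 12s^2 + 3s + 2

16s^4 + 12s^3 + 12s^2 + 3s + 2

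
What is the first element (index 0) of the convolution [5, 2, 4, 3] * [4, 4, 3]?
Use y[k] = Σ_i a[i]·b[k-i] at k=0. y[0] = 5×4 = 20

20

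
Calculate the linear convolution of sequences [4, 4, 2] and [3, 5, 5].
y[0] = 4×3 = 12; y[1] = 4×5 + 4×3 = 32; y[2] = 4×5 + 4×5 + 2×3 = 46; y[3] = 4×5 + 2×5 = 30; y[4] = 2×5 = 10

[12, 32, 46, 30, 10]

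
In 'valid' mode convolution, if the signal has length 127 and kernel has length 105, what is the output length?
'Valid' mode counts only positions where the kernel fully overlaps the signal: m - n + 1 = 127 - 105 + 1 = 23

23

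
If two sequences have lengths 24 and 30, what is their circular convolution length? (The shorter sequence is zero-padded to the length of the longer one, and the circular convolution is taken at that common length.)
Circular convolution (zero-padding the shorter input) has length max(m, n) = max(24, 30) = 30

30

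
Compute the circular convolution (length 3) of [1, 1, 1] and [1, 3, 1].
Use y[k] = Σ_j u[j]·v[(k-j) mod 3]. y[0] = 1×1 + 1×1 + 1×3 = 5; y[1] = 1×3 + 1×1 + 1×1 = 5; y[2] = 1×1 + 1×3 + 1×1 = 5. Result: [5, 5, 5]

[5, 5, 5]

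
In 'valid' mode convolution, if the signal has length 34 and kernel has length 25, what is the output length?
'Valid' mode counts only positions where the kernel fully overlaps the signal: m - n + 1 = 34 - 25 + 1 = 10

10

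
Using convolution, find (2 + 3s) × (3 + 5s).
Ascending coefficients: a = [2, 3], b = [3, 5]. c[0] = 2×3 = 6; c[1] = 2×5 + 3×3 = 19; c[2] = 3×5 = 15. Result coefficients: [6, 19, 15] → 6 + 19s + 15s^2

6 + 19s + 15s^2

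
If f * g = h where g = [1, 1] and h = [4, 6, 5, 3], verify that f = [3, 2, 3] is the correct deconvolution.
Forward-compute [3, 2, 3] * [1, 1]: h[0] = 3×1 = 3; h[1] = 3×1 + 2×1 = 5; h[2] = 2×1 + 3×1 = 5; h[3] = 3×1 = 3 → [3, 5, 5, 3]. Does not match given h = [4, 6, 5, 3].

Not verified. [3, 2, 3] * [1, 1] = [3, 5, 5, 3], which differs from [4, 6, 5, 3] at index 0.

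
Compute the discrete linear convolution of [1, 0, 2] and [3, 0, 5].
y[0] = 1×3 = 3; y[1] = 1×0 + 0×3 = 0; y[2] = 1×5 + 0×0 + 2×3 = 11; y[3] = 0×5 + 2×0 = 0; y[4] = 2×5 = 10

[3, 0, 11, 0, 10]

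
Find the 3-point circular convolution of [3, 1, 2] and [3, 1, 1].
Use y[k] = Σ_j x[j]·h[(k-j) mod 3]. y[0] = 3×3 + 1×1 + 2×1 = 12; y[1] = 3×1 + 1×3 + 2×1 = 8; y[2] = 3×1 + 1×1 + 2×3 = 10. Result: [12, 8, 10]

[12, 8, 10]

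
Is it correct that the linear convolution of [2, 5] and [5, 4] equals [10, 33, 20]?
Recompute linear convolution of [2, 5] and [5, 4]: y[0] = 2×5 = 10; y[1] = 2×4 + 5×5 = 33; y[2] = 5×4 = 20 → [10, 33, 20]. Given [10, 33, 20] matches, so answer: Yes

Yes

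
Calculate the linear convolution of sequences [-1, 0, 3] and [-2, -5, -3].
y[0] = -1×-2 = 2; y[1] = -1×-5 + 0×-2 = 5; y[2] = -1×-3 + 0×-5 + 3×-2 = -3; y[3] = 0×-3 + 3×-5 = -15; y[4] = 3×-3 = -9

[2, 5, -3, -15, -9]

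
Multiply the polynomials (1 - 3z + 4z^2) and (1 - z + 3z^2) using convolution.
Ascending coefficients: a = [1, -3, 4], b = [1, -1, 3]. c[0] = 1×1 = 1; c[1] = 1×-1 + -3×1 = -4; c[2] = 1×3 + -3×-1 + 4×1 = 10; c[3] = -3×3 + 4×-1 = -13; c[4] = 4×3 = 12. Result coefficients: [1, -4, 10, -13, 12] → 1 - 4z + 10z^2 - 13z^3 + 12z^4

1 - 4z + 10z^2 - 13z^3 + 12z^4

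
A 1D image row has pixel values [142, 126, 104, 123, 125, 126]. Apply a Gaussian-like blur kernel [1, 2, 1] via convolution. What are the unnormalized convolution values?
Convolve image row [142, 126, 104, 123, 125, 126] with kernel [1, 2, 1]: y[0] = 142×1 = 142; y[1] = 142×2 + 126×1 = 410; y[2] = 142×1 + 126×2 + 104×1 = 498; y[3] = 126×1 + 104×2 + 123×1 = 457; y[4] = 104×1 + 123×2 + 125×1 = 475; y[5] = 123×1 + 125×2 + 126×1 = 499; y[6] = 125×1 + 126×2 = 377; y[7] = 126×1 = 126 → [142, 410, 498, 457, 475, 499, 377, 126]. Normalization factor = sum(kernel) = 4.

[142, 410, 498, 457, 475, 499, 377, 126]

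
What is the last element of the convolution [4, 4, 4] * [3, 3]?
Use y[k] = Σ_i a[i]·b[k-i] at k=3. y[3] = 4×3 = 12

12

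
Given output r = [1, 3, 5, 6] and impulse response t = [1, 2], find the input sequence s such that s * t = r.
Deconvolve r=[1, 3, 5, 6] by t=[1, 2]. Since t[0]=1, solve forward: s[0] = r[0] / 1 = 1; s[1] = (r[1] - 1×2) / 1 = 1; s[2] = (r[2] - 1×2) / 1 = 3. So s = [1, 1, 3]. Check by forward convolution: r[0] = 1×1 = 1; r[1] = 1×2 + 1×1 = 3; r[2] = 1×2 + 3×1 = 5; r[3] = 3×2 = 6

[1, 1, 3]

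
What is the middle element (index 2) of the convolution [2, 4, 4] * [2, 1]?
Use y[k] = Σ_i a[i]·b[k-i] at k=2. y[2] = 4×1 + 4×2 = 12

12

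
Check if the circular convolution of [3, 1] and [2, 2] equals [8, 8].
Recompute circular convolution of [3, 1] and [2, 2]: y[0] = 3×2 + 1×2 = 8; y[1] = 3×2 + 1×2 = 8 → [8, 8]. Given [8, 8] matches, so answer: Yes

Yes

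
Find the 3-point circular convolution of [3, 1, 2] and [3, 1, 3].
Use y[k] = Σ_j u[j]·v[(k-j) mod 3]. y[0] = 3×3 + 1×3 + 2×1 = 14; y[1] = 3×1 + 1×3 + 2×3 = 12; y[2] = 3×3 + 1×1 + 2×3 = 16. Result: [14, 12, 16]

[14, 12, 16]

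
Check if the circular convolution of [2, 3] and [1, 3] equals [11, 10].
Recompute circular convolution of [2, 3] and [1, 3]: y[0] = 2×1 + 3×3 = 11; y[1] = 2×3 + 3×1 = 9 → [11, 9]. Compare to given [11, 10]: they differ at index 1: given 10, correct 9, so answer: No

No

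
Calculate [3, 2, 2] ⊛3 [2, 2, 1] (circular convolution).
Use y[k] = Σ_j f[j]·g[(k-j) mod 3]. y[0] = 3×2 + 2×1 + 2×2 = 12; y[1] = 3×2 + 2×2 + 2×1 = 12; y[2] = 3×1 + 2×2 + 2×2 = 11. Result: [12, 12, 11]

[12, 12, 11]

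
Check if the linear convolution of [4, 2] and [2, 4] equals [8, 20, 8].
Recompute linear convolution of [4, 2] and [2, 4]: y[0] = 4×2 = 8; y[1] = 4×4 + 2×2 = 20; y[2] = 2×4 = 8 → [8, 20, 8]. Given [8, 20, 8] matches, so answer: Yes

Yes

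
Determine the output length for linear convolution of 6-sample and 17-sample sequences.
Linear/full convolution length: m + n - 1 = 6 + 17 - 1 = 22

22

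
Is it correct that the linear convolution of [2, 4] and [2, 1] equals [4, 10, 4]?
Recompute linear convolution of [2, 4] and [2, 1]: y[0] = 2×2 = 4; y[1] = 2×1 + 4×2 = 10; y[2] = 4×1 = 4 → [4, 10, 4]. Given [4, 10, 4] matches, so answer: Yes

Yes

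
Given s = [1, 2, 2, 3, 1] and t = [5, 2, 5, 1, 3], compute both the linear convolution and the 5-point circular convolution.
Linear: y_lin[0] = 1×5 = 5; y_lin[1] = 1×2 + 2×5 = 12; y_lin[2] = 1×5 + 2×2 + 2×5 = 19; y_lin[3] = 1×1 + 2×5 + 2×2 + 3×5 = 30; y_lin[4] = 1×3 + 2×1 + 2×5 + 3×2 + 1×5 = 26; y_lin[5] = 2×3 + 2×1 + 3×5 + 1×2 = 25; y_lin[6] = 2×3 + 3×1 + 1×5 = 14; y_lin[7] = 3×3 + 1×1 = 10; y_lin[8] = 1×3 = 3 → [5, 12, 19, 30, 26, 25, 14, 10, 3]. Circular (length 5): y[0] = 1×5 + 2×3 + 2×1 + 3×5 + 1×2 = 30; y[1] = 1×2 + 2×5 + 2×3 + 3×1 + 1×5 = 26; y[2] = 1×5 + 2×2 + 2×5 + 3×3 + 1×1 = 29; y[3] = 1×1 + 2×5 + 2×2 + 3×5 + 1×3 = 33; y[4] = 1×3 + 2×1 + 2×5 + 3×2 + 1×5 = 26 → [30, 26, 29, 33, 26]

Linear: [5, 12, 19, 30, 26, 25, 14, 10, 3], Circular: [30, 26, 29, 33, 26]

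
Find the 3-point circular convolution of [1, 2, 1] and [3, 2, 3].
Use y[k] = Σ_j s[j]·t[(k-j) mod 3]. y[0] = 1×3 + 2×3 + 1×2 = 11; y[1] = 1×2 + 2×3 + 1×3 = 11; y[2] = 1×3 + 2×2 + 1×3 = 10. Result: [11, 11, 10]

[11, 11, 10]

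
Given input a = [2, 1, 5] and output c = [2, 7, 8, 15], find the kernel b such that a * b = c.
Output length 4 = len(a) + len(b) - 1 ⇒ len(b) = 2. Solve b forward using b[k] = (c[k] - Σ_{i≥1} a[i]·b[k-i]) / a[0]: b[0] = c[0] / a[0] = 2 / 2 = 1; b[1] = (c[1] - 1×1) / a[0] = (7 - 1×1) / 2 = 3. So b = [1, 3]. Forward-check [2, 1, 5] * [1, 3]: c[0] = 2×1 = 2; c[1] = 2×3 + 1×1 = 7; c[2] = 1×3 + 5×1 = 8; c[3] = 5×3 = 15 → [2, 7, 8, 15] ✓

[1, 3]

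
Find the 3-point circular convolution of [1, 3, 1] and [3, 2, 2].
Use y[k] = Σ_j s[j]·t[(k-j) mod 3]. y[0] = 1×3 + 3×2 + 1×2 = 11; y[1] = 1×2 + 3×3 + 1×2 = 13; y[2] = 1×2 + 3×2 + 1×3 = 11. Result: [11, 13, 11]

[11, 13, 11]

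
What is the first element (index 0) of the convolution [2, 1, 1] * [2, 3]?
Use y[k] = Σ_i a[i]·b[k-i] at k=0. y[0] = 2×2 = 4

4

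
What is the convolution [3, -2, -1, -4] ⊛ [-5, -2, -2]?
y[0] = 3×-5 = -15; y[1] = 3×-2 + -2×-5 = 4; y[2] = 3×-2 + -2×-2 + -1×-5 = 3; y[3] = -2×-2 + -1×-2 + -4×-5 = 26; y[4] = -1×-2 + -4×-2 = 10; y[5] = -4×-2 = 8

[-15, 4, 3, 26, 10, 8]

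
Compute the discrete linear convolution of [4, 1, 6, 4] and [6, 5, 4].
y[0] = 4×6 = 24; y[1] = 4×5 + 1×6 = 26; y[2] = 4×4 + 1×5 + 6×6 = 57; y[3] = 1×4 + 6×5 + 4×6 = 58; y[4] = 6×4 + 4×5 = 44; y[5] = 4×4 = 16

[24, 26, 57, 58, 44, 16]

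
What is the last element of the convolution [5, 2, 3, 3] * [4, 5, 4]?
Use y[k] = Σ_i a[i]·b[k-i] at k=5. y[5] = 3×4 = 12

12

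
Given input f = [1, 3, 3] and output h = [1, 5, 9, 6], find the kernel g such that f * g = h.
Output length 4 = len(f) + len(g) - 1 ⇒ len(g) = 2. Solve g forward using g[k] = (h[k] - Σ_{i≥1} f[i]·g[k-i]) / f[0]: g[0] = h[0] / f[0] = 1 / 1 = 1; g[1] = (h[1] - 3×1) / f[0] = (5 - 3×1) / 1 = 2. So g = [1, 2]. Forward-check [1, 3, 3] * [1, 2]: h[0] = 1×1 = 1; h[1] = 1×2 + 3×1 = 5; h[2] = 3×2 + 3×1 = 9; h[3] = 3×2 = 6 → [1, 5, 9, 6] ✓

[1, 2]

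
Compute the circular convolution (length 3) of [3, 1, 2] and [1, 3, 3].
Use y[k] = Σ_j s[j]·t[(k-j) mod 3]. y[0] = 3×1 + 1×3 + 2×3 = 12; y[1] = 3×3 + 1×1 + 2×3 = 16; y[2] = 3×3 + 1×3 + 2×1 = 14. Result: [12, 16, 14]

[12, 16, 14]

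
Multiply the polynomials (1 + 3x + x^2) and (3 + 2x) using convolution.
Ascending coefficients: a = [1, 3, 1], b = [3, 2]. c[0] = 1×3 = 3; c[1] = 1×2 + 3×3 = 11; c[2] = 3×2 + 1×3 = 9; c[3] = 1×2 = 2. Result coefficients: [3, 11, 9, 2] → 3 + 11x + 9x^2 + 2x^3

3 + 11x + 9x^2 + 2x^3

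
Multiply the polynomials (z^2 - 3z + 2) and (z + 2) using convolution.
Ascending coefficients: a = [2, -3, 1], b = [2, 1]. c[0] = 2×2 = 4; c[1] = 2×1 + -3×2 = -4; c[2] = -3×1 + 1×2 = -1; c[3] = 1×1 = 1. Result coefficients: [4, -4, -1, 1] → z^3 - z^2 - 4z + 4

z^3 - z^2 - 4z + 4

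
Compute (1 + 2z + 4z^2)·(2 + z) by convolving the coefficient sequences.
Ascending coefficients: a = [1, 2, 4], b = [2, 1]. c[0] = 1×2 = 2; c[1] = 1×1 + 2×2 = 5; c[2] = 2×1 + 4×2 = 10; c[3] = 4×1 = 4. Result coefficients: [2, 5, 10, 4] → 2 + 5z + 10z^2 + 4z^3

2 + 5z + 10z^2 + 4z^3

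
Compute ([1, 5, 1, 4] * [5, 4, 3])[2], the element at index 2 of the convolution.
Use y[k] = Σ_i a[i]·b[k-i] at k=2. y[2] = 1×3 + 5×4 + 1×5 = 28

28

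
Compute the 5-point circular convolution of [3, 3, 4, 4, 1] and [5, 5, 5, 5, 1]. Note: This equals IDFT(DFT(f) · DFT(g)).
Either evaluate y[k] = Σ_j f[j]·g[(k-j) mod 5] directly, or use IDFT(DFT(f) · DFT(g)). y[0] = 3×5 + 3×1 + 4×5 + 4×5 + 1×5 = 63; y[1] = 3×5 + 3×5 + 4×1 + 4×5 + 1×5 = 59; y[2] = 3×5 + 3×5 + 4×5 + 4×1 + 1×5 = 59; y[3] = 3×5 + 3×5 + 4×5 + 4×5 + 1×1 = 71; y[4] = 3×1 + 3×5 + 4×5 + 4×5 + 1×5 = 63. Result: [63, 59, 59, 71, 63]

[63, 59, 59, 71, 63]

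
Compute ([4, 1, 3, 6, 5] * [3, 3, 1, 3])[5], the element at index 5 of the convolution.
Use y[k] = Σ_i a[i]·b[k-i] at k=5. y[5] = 3×3 + 6×1 + 5×3 = 30

30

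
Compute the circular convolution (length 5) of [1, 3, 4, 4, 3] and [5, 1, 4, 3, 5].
Use y[k] = Σ_j u[j]·v[(k-j) mod 5]. y[0] = 1×5 + 3×5 + 4×3 + 4×4 + 3×1 = 51; y[1] = 1×1 + 3×5 + 4×5 + 4×3 + 3×4 = 60; y[2] = 1×4 + 3×1 + 4×5 + 4×5 + 3×3 = 56; y[3] = 1×3 + 3×4 + 4×1 + 4×5 + 3×5 = 54; y[4] = 1×5 + 3×3 + 4×4 + 4×1 + 3×5 = 49. Result: [51, 60, 56, 54, 49]

[51, 60, 56, 54, 49]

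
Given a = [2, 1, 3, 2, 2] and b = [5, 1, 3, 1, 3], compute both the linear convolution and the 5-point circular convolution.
Linear: y_lin[0] = 2×5 = 10; y_lin[1] = 2×1 + 1×5 = 7; y_lin[2] = 2×3 + 1×1 + 3×5 = 22; y_lin[3] = 2×1 + 1×3 + 3×1 + 2×5 = 18; y_lin[4] = 2×3 + 1×1 + 3×3 + 2×1 + 2×5 = 28; y_lin[5] = 1×3 + 3×1 + 2×3 + 2×1 = 14; y_lin[6] = 3×3 + 2×1 + 2×3 = 17; y_lin[7] = 2×3 + 2×1 = 8; y_lin[8] = 2×3 = 6 → [10, 7, 22, 18, 28, 14, 17, 8, 6]. Circular (length 5): y[0] = 2×5 + 1×3 + 3×1 + 2×3 + 2×1 = 24; y[1] = 2×1 + 1×5 + 3×3 + 2×1 + 2×3 = 24; y[2] = 2×3 + 1×1 + 3×5 + 2×3 + 2×1 = 30; y[3] = 2×1 + 1×3 + 3×1 + 2×5 + 2×3 = 24; y[4] = 2×3 + 1×1 + 3×3 + 2×1 + 2×5 = 28 → [24, 24, 30, 24, 28]

Linear: [10, 7, 22, 18, 28, 14, 17, 8, 6], Circular: [24, 24, 30, 24, 28]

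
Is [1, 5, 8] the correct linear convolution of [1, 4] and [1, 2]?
Recompute linear convolution of [1, 4] and [1, 2]: y[0] = 1×1 = 1; y[1] = 1×2 + 4×1 = 6; y[2] = 4×2 = 8 → [1, 6, 8]. Compare to given [1, 5, 8]: they differ at index 1: given 5, correct 6, so answer: No

No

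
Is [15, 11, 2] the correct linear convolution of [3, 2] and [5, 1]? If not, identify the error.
Recompute linear convolution of [3, 2] and [5, 1]: y[0] = 3×5 = 15; y[1] = 3×1 + 2×5 = 13; y[2] = 2×1 = 2 → [15, 13, 2]. Compare to given [15, 11, 2]: they differ at index 1: given 11, correct 13, so answer: No

No. Error at index 1: given 11, correct 13.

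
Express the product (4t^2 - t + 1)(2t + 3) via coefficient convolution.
Ascending coefficients: a = [1, -1, 4], b = [3, 2]. c[0] = 1×3 = 3; c[1] = 1×2 + -1×3 = -1; c[2] = -1×2 + 4×3 = 10; c[3] = 4×2 = 8. Result coefficients: [3, -1, 10, 8] → 8t^3 + 10t^2 - t + 3

8t^3 + 10t^2 - t + 3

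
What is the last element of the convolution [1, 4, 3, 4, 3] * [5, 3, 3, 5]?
Use y[k] = Σ_i a[i]·b[k-i] at k=7. y[7] = 3×5 = 15

15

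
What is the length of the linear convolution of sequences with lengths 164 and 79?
Linear/full convolution length: m + n - 1 = 164 + 79 - 1 = 242

242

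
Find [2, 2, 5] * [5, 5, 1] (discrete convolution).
y[0] = 2×5 = 10; y[1] = 2×5 + 2×5 = 20; y[2] = 2×1 + 2×5 + 5×5 = 37; y[3] = 2×1 + 5×5 = 27; y[4] = 5×1 = 5

[10, 20, 37, 27, 5]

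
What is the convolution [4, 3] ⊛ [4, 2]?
y[0] = 4×4 = 16; y[1] = 4×2 + 3×4 = 20; y[2] = 3×2 = 6

[16, 20, 6]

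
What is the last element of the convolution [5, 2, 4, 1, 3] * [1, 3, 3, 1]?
Use y[k] = Σ_i a[i]·b[k-i] at k=7. y[7] = 3×1 = 3

3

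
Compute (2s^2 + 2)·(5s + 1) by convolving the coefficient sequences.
Ascending coefficients: a = [2, 0, 2], b = [1, 5]. c[0] = 2×1 = 2; c[1] = 2×5 + 0×1 = 10; c[2] = 0×5 + 2×1 = 2; c[3] = 2×5 = 10. Result coefficients: [2, 10, 2, 10] → 10s^3 + 2s^2 + 10s + 2

10s^3 + 2s^2 + 10s + 2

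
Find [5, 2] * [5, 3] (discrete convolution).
y[0] = 5×5 = 25; y[1] = 5×3 + 2×5 = 25; y[2] = 2×3 = 6

[25, 25, 6]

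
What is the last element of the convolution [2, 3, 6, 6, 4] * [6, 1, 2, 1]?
Use y[k] = Σ_i a[i]·b[k-i] at k=7. y[7] = 4×1 = 4

4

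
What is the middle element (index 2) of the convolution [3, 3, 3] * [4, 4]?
Use y[k] = Σ_i a[i]·b[k-i] at k=2. y[2] = 3×4 + 3×4 = 24

24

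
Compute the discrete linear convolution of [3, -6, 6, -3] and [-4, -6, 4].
y[0] = 3×-4 = -12; y[1] = 3×-6 + -6×-4 = 6; y[2] = 3×4 + -6×-6 + 6×-4 = 24; y[3] = -6×4 + 6×-6 + -3×-4 = -48; y[4] = 6×4 + -3×-6 = 42; y[5] = -3×4 = -12

[-12, 6, 24, -48, 42, -12]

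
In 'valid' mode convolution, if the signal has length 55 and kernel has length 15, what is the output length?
'Valid' mode counts only positions where the kernel fully overlaps the signal: m - n + 1 = 55 - 15 + 1 = 41

41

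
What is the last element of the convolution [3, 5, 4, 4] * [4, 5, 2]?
Use y[k] = Σ_i a[i]·b[k-i] at k=5. y[5] = 4×2 = 8

8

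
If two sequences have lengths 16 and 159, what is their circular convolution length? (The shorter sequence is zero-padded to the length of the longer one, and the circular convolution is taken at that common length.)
Circular convolution (zero-padding the shorter input) has length max(m, n) = max(16, 159) = 159

159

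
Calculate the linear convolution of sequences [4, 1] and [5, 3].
y[0] = 4×5 = 20; y[1] = 4×3 + 1×5 = 17; y[2] = 1×3 = 3

[20, 17, 3]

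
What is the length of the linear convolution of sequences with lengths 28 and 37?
Linear/full convolution length: m + n - 1 = 28 + 37 - 1 = 64

64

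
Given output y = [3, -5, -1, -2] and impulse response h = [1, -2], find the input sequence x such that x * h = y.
Deconvolve y=[3, -5, -1, -2] by h=[1, -2]. Since h[0]=1, solve forward: x[0] = y[0] / 1 = 3; x[1] = (y[1] - 3×-2) / 1 = 1; x[2] = (y[2] - 1×-2) / 1 = 1. So x = [3, 1, 1]. Check by forward convolution: y[0] = 3×1 = 3; y[1] = 3×-2 + 1×1 = -5; y[2] = 1×-2 + 1×1 = -1; y[3] = 1×-2 = -2

[3, 1, 1]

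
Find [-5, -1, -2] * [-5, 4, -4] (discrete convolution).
y[0] = -5×-5 = 25; y[1] = -5×4 + -1×-5 = -15; y[2] = -5×-4 + -1×4 + -2×-5 = 26; y[3] = -1×-4 + -2×4 = -4; y[4] = -2×-4 = 8

[25, -15, 26, -4, 8]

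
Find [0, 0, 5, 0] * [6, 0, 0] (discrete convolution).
y[0] = 0×6 = 0; y[1] = 0×0 + 0×6 = 0; y[2] = 0×0 + 0×0 + 5×6 = 30; y[3] = 0×0 + 5×0 + 0×6 = 0; y[4] = 5×0 + 0×0 = 0; y[5] = 0×0 = 0

[0, 0, 30, 0, 0, 0]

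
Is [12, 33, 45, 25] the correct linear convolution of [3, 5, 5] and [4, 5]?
Recompute linear convolution of [3, 5, 5] and [4, 5]: y[0] = 3×4 = 12; y[1] = 3×5 + 5×4 = 35; y[2] = 5×5 + 5×4 = 45; y[3] = 5×5 = 25 → [12, 35, 45, 25]. Compare to given [12, 33, 45, 25]: they differ at index 1: given 33, correct 35, so answer: No

No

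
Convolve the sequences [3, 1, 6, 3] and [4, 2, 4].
y[0] = 3×4 = 12; y[1] = 3×2 + 1×4 = 10; y[2] = 3×4 + 1×2 + 6×4 = 38; y[3] = 1×4 + 6×2 + 3×4 = 28; y[4] = 6×4 + 3×2 = 30; y[5] = 3×4 = 12

[12, 10, 38, 28, 30, 12]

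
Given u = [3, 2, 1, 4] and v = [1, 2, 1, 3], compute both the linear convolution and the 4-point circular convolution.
Linear: y_lin[0] = 3×1 = 3; y_lin[1] = 3×2 + 2×1 = 8; y_lin[2] = 3×1 + 2×2 + 1×1 = 8; y_lin[3] = 3×3 + 2×1 + 1×2 + 4×1 = 17; y_lin[4] = 2×3 + 1×1 + 4×2 = 15; y_lin[5] = 1×3 + 4×1 = 7; y_lin[6] = 4×3 = 12 → [3, 8, 8, 17, 15, 7, 12]. Circular (length 4): y[0] = 3×1 + 2×3 + 1×1 + 4×2 = 18; y[1] = 3×2 + 2×1 + 1×3 + 4×1 = 15; y[2] = 3×1 + 2×2 + 1×1 + 4×3 = 20; y[3] = 3×3 + 2×1 + 1×2 + 4×1 = 17 → [18, 15, 20, 17]

Linear: [3, 8, 8, 17, 15, 7, 12], Circular: [18, 15, 20, 17]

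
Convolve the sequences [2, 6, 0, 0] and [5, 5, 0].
y[0] = 2×5 = 10; y[1] = 2×5 + 6×5 = 40; y[2] = 2×0 + 6×5 + 0×5 = 30; y[3] = 6×0 + 0×5 + 0×5 = 0; y[4] = 0×0 + 0×5 = 0; y[5] = 0×0 = 0

[10, 40, 30, 0, 0, 0]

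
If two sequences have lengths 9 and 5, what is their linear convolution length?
Linear/full convolution length: m + n - 1 = 9 + 5 - 1 = 13

13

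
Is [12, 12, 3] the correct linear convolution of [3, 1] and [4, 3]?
Recompute linear convolution of [3, 1] and [4, 3]: y[0] = 3×4 = 12; y[1] = 3×3 + 1×4 = 13; y[2] = 1×3 = 3 → [12, 13, 3]. Compare to given [12, 12, 3]: they differ at index 1: given 12, correct 13, so answer: No

No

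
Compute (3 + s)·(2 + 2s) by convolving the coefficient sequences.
Ascending coefficients: a = [3, 1], b = [2, 2]. c[0] = 3×2 = 6; c[1] = 3×2 + 1×2 = 8; c[2] = 1×2 = 2. Result coefficients: [6, 8, 2] → 6 + 8s + 2s^2

6 + 8s + 2s^2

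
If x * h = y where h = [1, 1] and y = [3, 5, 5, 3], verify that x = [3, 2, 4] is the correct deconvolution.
Forward-compute [3, 2, 4] * [1, 1]: y[0] = 3×1 = 3; y[1] = 3×1 + 2×1 = 5; y[2] = 2×1 + 4×1 = 6; y[3] = 4×1 = 4 → [3, 5, 6, 4]. Does not match given y = [3, 5, 5, 3].

Not verified. [3, 2, 4] * [1, 1] = [3, 5, 6, 4], which differs from [3, 5, 5, 3] at index 2.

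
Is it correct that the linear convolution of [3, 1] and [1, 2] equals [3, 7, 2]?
Recompute linear convolution of [3, 1] and [1, 2]: y[0] = 3×1 = 3; y[1] = 3×2 + 1×1 = 7; y[2] = 1×2 = 2 → [3, 7, 2]. Given [3, 7, 2] matches, so answer: Yes

Yes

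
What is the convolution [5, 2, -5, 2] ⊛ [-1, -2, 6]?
y[0] = 5×-1 = -5; y[1] = 5×-2 + 2×-1 = -12; y[2] = 5×6 + 2×-2 + -5×-1 = 31; y[3] = 2×6 + -5×-2 + 2×-1 = 20; y[4] = -5×6 + 2×-2 = -34; y[5] = 2×6 = 12

[-5, -12, 31, 20, -34, 12]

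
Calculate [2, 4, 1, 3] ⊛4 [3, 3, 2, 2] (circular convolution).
Use y[k] = Σ_j x[j]·h[(k-j) mod 4]. y[0] = 2×3 + 4×2 + 1×2 + 3×3 = 25; y[1] = 2×3 + 4×3 + 1×2 + 3×2 = 26; y[2] = 2×2 + 4×3 + 1×3 + 3×2 = 25; y[3] = 2×2 + 4×2 + 1×3 + 3×3 = 24. Result: [25, 26, 25, 24]

[25, 26, 25, 24]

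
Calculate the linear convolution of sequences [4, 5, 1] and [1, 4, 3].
y[0] = 4×1 = 4; y[1] = 4×4 + 5×1 = 21; y[2] = 4×3 + 5×4 + 1×1 = 33; y[3] = 5×3 + 1×4 = 19; y[4] = 1×3 = 3

[4, 21, 33, 19, 3]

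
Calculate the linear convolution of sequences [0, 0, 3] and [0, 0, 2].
y[0] = 0×0 = 0; y[1] = 0×0 + 0×0 = 0; y[2] = 0×2 + 0×0 + 3×0 = 0; y[3] = 0×2 + 3×0 = 0; y[4] = 3×2 = 6

[0, 0, 0, 0, 6]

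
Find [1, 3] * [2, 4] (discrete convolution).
y[0] = 1×2 = 2; y[1] = 1×4 + 3×2 = 10; y[2] = 3×4 = 12

[2, 10, 12]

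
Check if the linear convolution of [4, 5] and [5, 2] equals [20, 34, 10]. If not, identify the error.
Recompute linear convolution of [4, 5] and [5, 2]: y[0] = 4×5 = 20; y[1] = 4×2 + 5×5 = 33; y[2] = 5×2 = 10 → [20, 33, 10]. Compare to given [20, 34, 10]: they differ at index 1: given 34, correct 33, so answer: No

No. Error at index 1: given 34, correct 33.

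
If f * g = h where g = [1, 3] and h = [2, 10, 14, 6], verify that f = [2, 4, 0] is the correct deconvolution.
Forward-compute [2, 4, 0] * [1, 3]: h[0] = 2×1 = 2; h[1] = 2×3 + 4×1 = 10; h[2] = 4×3 + 0×1 = 12; h[3] = 0×3 = 0 → [2, 10, 12, 0]. Does not match given h = [2, 10, 14, 6].

Not verified. [2, 4, 0] * [1, 3] = [2, 10, 12, 0], which differs from [2, 10, 14, 6] at index 2.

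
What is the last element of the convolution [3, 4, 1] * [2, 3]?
Use y[k] = Σ_i a[i]·b[k-i] at k=3. y[3] = 1×3 = 3

3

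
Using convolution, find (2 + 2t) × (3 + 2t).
Ascending coefficients: a = [2, 2], b = [3, 2]. c[0] = 2×3 = 6; c[1] = 2×2 + 2×3 = 10; c[2] = 2×2 = 4. Result coefficients: [6, 10, 4] → 6 + 10t + 4t^2

6 + 10t + 4t^2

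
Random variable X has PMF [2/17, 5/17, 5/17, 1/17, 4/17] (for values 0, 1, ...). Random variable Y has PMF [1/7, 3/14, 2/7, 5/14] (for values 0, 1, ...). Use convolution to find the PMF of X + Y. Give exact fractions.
P(X+Y=k) = Σ_i P(X=i)·P(Y=k-i) — a convolution of [2/17, 5/17, 5/17, 1/17, 4/17] and [1/7, 3/14, 2/7, 5/14]. P(X+Y=0) = (2/17)×(1/7) = 2/119; P(X+Y=1) = (2/17)×(3/14) + (5/17)×(1/7) = 3/119 + 5/119 = 8/119; P(X+Y=2) = (2/17)×(2/7) + (5/17)×(3/14) + (5/17)×(1/7) = 4/119 + 15/238 + 5/119 = 33/238; P(X+Y=3) = (2/17)×(5/14) + (5/17)×(2/7) + (5/17)×(3/14) + (1/17)×(1/7) = 5/119 + 10/119 + 15/238 + 1/119 = 47/238; P(X+Y=4) = (5/17)×(5/14) + (5/17)×(2/7) + (1/17)×(3/14) + (4/17)×(1/7) = 25/238 + 10/119 + 3/238 + 4/119 = 4/17; P(X+Y=5) = (5/17)×(5/14) + (1/17)×(2/7) + (4/17)×(3/14) = 25/238 + 2/119 + 6/119 = 41/238; P(X+Y=6) = (1/17)×(5/14) + (4/17)×(2/7) = 5/238 + 8/119 = 3/34; P(X+Y=7) = (4/17)×(5/14) = 10/119. PMF: [2/119, 8/119, 33/238, 47/238, 4/17, 41/238, 3/34, 10/119] (sums to 1 ✓)

[2/119, 8/119, 33/238, 47/238, 4/17, 41/238, 3/34, 10/119]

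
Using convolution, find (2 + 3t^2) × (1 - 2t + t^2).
Ascending coefficients: a = [2, 0, 3], b = [1, -2, 1]. c[0] = 2×1 = 2; c[1] = 2×-2 + 0×1 = -4; c[2] = 2×1 + 0×-2 + 3×1 = 5; c[3] = 0×1 + 3×-2 = -6; c[4] = 3×1 = 3. Result coefficients: [2, -4, 5, -6, 3] → 2 - 4t + 5t^2 - 6t^3 + 3t^4

2 - 4t + 5t^2 - 6t^3 + 3t^4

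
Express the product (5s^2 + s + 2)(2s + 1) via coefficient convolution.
Ascending coefficients: a = [2, 1, 5], b = [1, 2]. c[0] = 2×1 = 2; c[1] = 2×2 + 1×1 = 5; c[2] = 1×2 + 5×1 = 7; c[3] = 5×2 = 10. Result coefficients: [2, 5, 7, 10] → 10s^3 + 7s^2 + 5s + 2

10s^3 + 7s^2 + 5s + 2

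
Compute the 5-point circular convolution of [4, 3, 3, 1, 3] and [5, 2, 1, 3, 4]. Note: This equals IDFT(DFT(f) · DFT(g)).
Either evaluate y[k] = Σ_j f[j]·g[(k-j) mod 5] directly, or use IDFT(DFT(f) · DFT(g)). y[0] = 4×5 + 3×4 + 3×3 + 1×1 + 3×2 = 48; y[1] = 4×2 + 3×5 + 3×4 + 1×3 + 3×1 = 41; y[2] = 4×1 + 3×2 + 3×5 + 1×4 + 3×3 = 38; y[3] = 4×3 + 3×1 + 3×2 + 1×5 + 3×4 = 38; y[4] = 4×4 + 3×3 + 3×1 + 1×2 + 3×5 = 45. Result: [48, 41, 38, 38, 45]

[48, 41, 38, 38, 45]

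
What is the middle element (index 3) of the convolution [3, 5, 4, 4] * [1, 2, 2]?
Use y[k] = Σ_i a[i]·b[k-i] at k=3. y[3] = 5×2 + 4×2 + 4×1 = 22

22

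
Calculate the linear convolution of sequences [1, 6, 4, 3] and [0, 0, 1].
y[0] = 1×0 = 0; y[1] = 1×0 + 6×0 = 0; y[2] = 1×1 + 6×0 + 4×0 = 1; y[3] = 6×1 + 4×0 + 3×0 = 6; y[4] = 4×1 + 3×0 = 4; y[5] = 3×1 = 3

[0, 0, 1, 6, 4, 3]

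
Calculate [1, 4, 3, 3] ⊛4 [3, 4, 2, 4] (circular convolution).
Use y[k] = Σ_j x[j]·h[(k-j) mod 4]. y[0] = 1×3 + 4×4 + 3×2 + 3×4 = 37; y[1] = 1×4 + 4×3 + 3×4 + 3×2 = 34; y[2] = 1×2 + 4×4 + 3×3 + 3×4 = 39; y[3] = 1×4 + 4×2 + 3×4 + 3×3 = 33. Result: [37, 34, 39, 33]

[37, 34, 39, 33]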